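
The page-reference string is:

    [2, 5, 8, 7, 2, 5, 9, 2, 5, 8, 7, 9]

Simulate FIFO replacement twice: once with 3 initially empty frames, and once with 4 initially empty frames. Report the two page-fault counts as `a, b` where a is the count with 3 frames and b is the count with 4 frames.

3 frames: F F F F F F F . . F F . → 9 faults.
4 frames: F F F F . . F F F F F F → 10 faults.
10 > 9: adding a frame increased faults — Belady's anomaly.

9, 10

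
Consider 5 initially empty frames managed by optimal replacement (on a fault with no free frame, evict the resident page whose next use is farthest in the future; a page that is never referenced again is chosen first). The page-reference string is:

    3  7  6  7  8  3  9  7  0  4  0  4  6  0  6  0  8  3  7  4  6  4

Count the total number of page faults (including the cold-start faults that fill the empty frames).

8

3: miss, frames (3)
7: miss, frames (3 7)
6: miss, frames (3 7 6)
7: hit
8: miss, frames (3 7 6 8)
3: hit
9: miss, frames (3 7 6 8 9)
7: hit
0: miss, evict 9, frames (3 7 6 8 0)
4: miss, evict 7, frames (3 6 8 0 4)
0: hit
4: hit
6: hit
0: hit
6: hit
0: hit
8: hit
3: hit
7: miss, evict 0, frames (3 6 8 4 7)
4: hit
6: hit
4: hit
Page faults: 8.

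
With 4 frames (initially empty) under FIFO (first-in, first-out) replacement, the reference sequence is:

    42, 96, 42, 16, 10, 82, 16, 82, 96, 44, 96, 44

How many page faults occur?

42: miss, frames {42}
96: miss, frames {42,96}
42: hit
16: miss, frames {42,96,16}
10: miss, frames {42,96,16,10}
82: miss, evict 42, frames {96,16,10,82}
16: hit
82: hit
96: hit
44: miss, evict 96, frames {16,10,82,44}
96: miss, evict 16, frames {10,82,44,96}
44: hit
Page faults: 7.

7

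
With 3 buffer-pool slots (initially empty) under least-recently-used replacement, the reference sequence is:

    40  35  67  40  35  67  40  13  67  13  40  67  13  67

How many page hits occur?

10

40: fault, frames [40]
35: fault, frames [40, 35]
67: fault, frames [40, 35, 67]
40: hit
35: hit
67: hit
40: hit
13: fault, evict 35, frames [67, 40, 13]
67: hit
13: hit
40: hit
67: hit
13: hit
67: hit
Hits: 10.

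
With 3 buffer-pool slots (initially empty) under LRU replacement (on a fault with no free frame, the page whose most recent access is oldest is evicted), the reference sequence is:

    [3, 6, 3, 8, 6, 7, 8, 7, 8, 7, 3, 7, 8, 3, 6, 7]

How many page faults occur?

7

3 -> fault, frames (3)
6 -> fault, frames (3 6)
3 -> hit
8 -> fault, frames (6 3 8)
6 -> hit
7 -> fault, evict 3, frames (8 6 7)
8 -> hit
7 -> hit
8 -> hit
7 -> hit
3 -> fault, evict 6, frames (8 7 3)
7 -> hit
8 -> hit
3 -> hit
6 -> fault, evict 7, frames (8 3 6)
7 -> fault, evict 8, frames (3 6 7)
Page faults: 7.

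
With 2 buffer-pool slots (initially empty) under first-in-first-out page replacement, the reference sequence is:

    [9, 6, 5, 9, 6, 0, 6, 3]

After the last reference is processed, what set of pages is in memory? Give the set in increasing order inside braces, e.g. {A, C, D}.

{0, 3}

9: miss, frames [9]
6: miss, frames [9, 6]
5: miss, evict 9, frames [6, 5]
9: miss, evict 6, frames [5, 9]
6: miss, evict 5, frames [9, 6]
0: miss, evict 9, frames [6, 0]
6: hit
3: miss, evict 6, frames [0, 3]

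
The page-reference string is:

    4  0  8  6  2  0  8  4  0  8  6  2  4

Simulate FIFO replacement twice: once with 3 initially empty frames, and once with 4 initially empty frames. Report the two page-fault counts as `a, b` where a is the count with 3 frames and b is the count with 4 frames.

10, 11

3 frames: F F F F F F F F . . F F . → 10 faults.
4 frames: F F F F F . . F F F F F F → 11 faults.
11 > 10: adding a frame increased faults — Belady's anomaly.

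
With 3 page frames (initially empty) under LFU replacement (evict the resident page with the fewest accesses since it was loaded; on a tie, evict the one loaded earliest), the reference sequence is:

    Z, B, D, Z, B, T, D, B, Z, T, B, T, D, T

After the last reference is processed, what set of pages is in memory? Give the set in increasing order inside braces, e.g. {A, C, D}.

{B, T, Z}

Z → fault, frames (Z)
B → fault, frames (Z B)
D → fault, frames (Z B D)
Z → hit
B → hit
T → fault, evict D, frames (Z B T)
D → fault, evict T, frames (Z B D)
B → hit
Z → hit
T → fault, evict D, frames (Z B T)
B → hit
T → hit
D → fault, evict T, frames (Z B D)
T → fault, evict D, frames (Z B T)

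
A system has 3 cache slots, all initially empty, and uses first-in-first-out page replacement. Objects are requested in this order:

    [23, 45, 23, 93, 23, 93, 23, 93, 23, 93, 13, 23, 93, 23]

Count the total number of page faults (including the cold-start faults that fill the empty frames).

23 → miss, frames [23]
45 → miss, frames [23, 45]
23 → hit
93 → miss, frames [23, 45, 93]
23 → hit
93 → hit
23 → hit
93 → hit
23 → hit
93 → hit
13 → miss, evict 23, frames [45, 93, 13]
23 → miss, evict 45, frames [93, 13, 23]
93 → hit
23 → hit
Page faults: 5.

5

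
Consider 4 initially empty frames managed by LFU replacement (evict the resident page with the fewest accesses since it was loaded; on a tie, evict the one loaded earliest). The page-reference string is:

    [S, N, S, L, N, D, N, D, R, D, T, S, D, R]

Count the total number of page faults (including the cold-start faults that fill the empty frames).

7

S: fault, frames [S]
N: fault, frames [S, N]
S: hit
L: fault, frames [S, N, L]
N: hit
D: fault, frames [S, N, L, D]
N: hit
D: hit
R: fault, evict L, frames [S, N, D, R]
D: hit
T: fault, evict R, frames [S, N, D, T]
S: hit
D: hit
R: fault, evict T, frames [S, N, D, R]
Page faults: 7.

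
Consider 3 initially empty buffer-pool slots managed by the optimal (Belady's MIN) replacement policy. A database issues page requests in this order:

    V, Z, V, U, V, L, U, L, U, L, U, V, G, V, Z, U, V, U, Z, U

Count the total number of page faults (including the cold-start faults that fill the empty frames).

6

V -> miss, frames {V}
Z -> miss, frames {V,Z}
V -> hit
U -> miss, frames {V,Z,U}
V -> hit
L -> miss, evict Z, frames {V,U,L}
U -> hit
L -> hit
U -> hit
L -> hit
U -> hit
V -> hit
G -> miss, evict L, frames {V,U,G}
V -> hit
Z -> miss, evict G, frames {V,U,Z}
U -> hit
V -> hit
U -> hit
Z -> hit
U -> hit
Page faults: 6.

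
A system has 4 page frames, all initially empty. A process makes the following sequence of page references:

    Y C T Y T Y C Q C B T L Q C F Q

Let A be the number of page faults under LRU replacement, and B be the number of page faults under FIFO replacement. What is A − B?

1

Under LRU: F F F . . . . F . F F F F F F . → 10 faults.
Under FIFO: F F F . . . . F . F . F . F F F → 9 faults.
A − B = 10 − 9 = 1.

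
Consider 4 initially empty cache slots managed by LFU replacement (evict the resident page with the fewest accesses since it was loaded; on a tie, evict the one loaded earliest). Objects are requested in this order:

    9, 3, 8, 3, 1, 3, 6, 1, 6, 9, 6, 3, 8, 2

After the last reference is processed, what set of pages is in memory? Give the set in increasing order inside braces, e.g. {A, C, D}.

{1, 2, 3, 6}

9 → fault, frames [9]
3 → fault, frames [9, 3]
8 → fault, frames [9, 3, 8]
3 → hit
1 → fault, frames [9, 3, 8, 1]
3 → hit
6 → fault, evict 9, frames [3, 8, 1, 6]
1 → hit
6 → hit
9 → fault, evict 8, frames [3, 1, 6, 9]
6 → hit
3 → hit
8 → fault, evict 9, frames [3, 1, 6, 8]
2 → fault, evict 8, frames [3, 1, 6, 2]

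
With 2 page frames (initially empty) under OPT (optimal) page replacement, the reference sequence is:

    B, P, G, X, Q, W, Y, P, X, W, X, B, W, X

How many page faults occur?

B → miss, frames [B]
P → miss, frames [B, P]
G → miss, evict B, frames [P, G]
X → miss, evict G, frames [P, X]
Q → miss, evict X, frames [P, Q]
W → miss, evict Q, frames [P, W]
Y → miss, evict W, frames [P, Y]
P → hit
X → miss, evict Y, frames [P, X]
W → miss, evict P, frames [X, W]
X → hit
B → miss, evict X, frames [W, B]
W → hit
X → miss, evict B, frames [W, X]
Page faults: 11.

11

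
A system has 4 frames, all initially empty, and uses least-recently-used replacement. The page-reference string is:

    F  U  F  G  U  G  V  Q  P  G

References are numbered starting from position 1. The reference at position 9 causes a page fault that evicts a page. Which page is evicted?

pos 1: F → miss, frames (F)
pos 2: U → miss, frames (F U)
pos 3: F → hit
pos 4: G → miss, frames (U F G)
pos 5: U → hit
pos 6: G → hit
pos 7: V → miss, frames (F U G V)
pos 8: Q → miss, evict F, frames (U G V Q)
pos 9: P → miss, evict U, frames (G V Q P)
At position 9, page U is evicted.

U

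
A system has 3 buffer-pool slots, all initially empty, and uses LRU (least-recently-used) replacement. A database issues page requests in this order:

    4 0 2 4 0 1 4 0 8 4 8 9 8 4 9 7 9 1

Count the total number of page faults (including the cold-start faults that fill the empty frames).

8

4 → miss, frames {4}
0 → miss, frames {4,0}
2 → miss, frames {4,0,2}
4 → hit
0 → hit
1 → miss, evict 2, frames {4,0,1}
4 → hit
0 → hit
8 → miss, evict 1, frames {4,0,8}
4 → hit
8 → hit
9 → miss, evict 0, frames {4,8,9}
8 → hit
4 → hit
9 → hit
7 → miss, evict 8, frames {4,9,7}
9 → hit
1 → miss, evict 4, frames {7,9,1}
Page faults: 8.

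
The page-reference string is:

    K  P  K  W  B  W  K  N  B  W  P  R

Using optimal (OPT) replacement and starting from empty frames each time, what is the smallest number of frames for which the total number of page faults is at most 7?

3

f=1: 12 faults
f=2: 9 faults
f=3: 7 faults
f=4: 6 faults
f=5: 6 faults
f=6: 6 faults
Smallest f with faults ≤ 7 is 3.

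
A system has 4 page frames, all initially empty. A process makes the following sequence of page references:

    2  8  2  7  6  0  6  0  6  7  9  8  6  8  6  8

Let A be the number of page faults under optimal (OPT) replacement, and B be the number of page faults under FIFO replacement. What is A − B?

Under OPT: F F . F F F . . . . F . . . . . → 6 faults.
Under FIFO: F F . F F F . . . . F F . . . . → 7 faults.
A − B = 6 − 7 = -1.

-1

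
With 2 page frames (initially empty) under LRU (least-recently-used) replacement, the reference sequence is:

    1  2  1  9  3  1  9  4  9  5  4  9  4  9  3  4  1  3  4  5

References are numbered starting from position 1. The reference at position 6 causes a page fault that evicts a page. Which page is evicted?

pos 1: 1 -> fault, frames (1)
pos 2: 2 -> fault, frames (1 2)
pos 3: 1 -> hit
pos 4: 9 -> fault, evict 2, frames (1 9)
pos 5: 3 -> fault, evict 1, frames (9 3)
pos 6: 1 -> fault, evict 9, frames (3 1)
At position 6, page 9 is evicted.

9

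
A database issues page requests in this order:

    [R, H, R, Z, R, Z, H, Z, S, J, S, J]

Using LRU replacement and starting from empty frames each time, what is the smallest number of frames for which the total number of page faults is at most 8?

f=1: 12 faults
f=2: 6 faults
f=3: 5 faults
f=4: 5 faults
f=5: 5 faults
Smallest f with faults ≤ 8 is 2.

2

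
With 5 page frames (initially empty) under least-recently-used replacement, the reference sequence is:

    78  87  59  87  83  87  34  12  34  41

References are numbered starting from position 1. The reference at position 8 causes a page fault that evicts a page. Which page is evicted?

78

pos 1: 78: fault, frames (78)
pos 2: 87: fault, frames (78 87)
pos 3: 59: fault, frames (78 87 59)
pos 4: 87: hit
pos 5: 83: fault, frames (78 59 87 83)
pos 6: 87: hit
pos 7: 34: fault, frames (78 59 83 87 34)
pos 8: 12: fault, evict 78, frames (59 83 87 34 12)
At position 8, page 78 is evicted.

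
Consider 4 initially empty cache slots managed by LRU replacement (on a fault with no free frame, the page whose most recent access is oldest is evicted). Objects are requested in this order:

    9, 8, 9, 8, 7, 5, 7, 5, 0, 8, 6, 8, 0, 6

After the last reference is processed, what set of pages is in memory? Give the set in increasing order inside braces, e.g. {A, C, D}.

{0, 5, 6, 8}

9 -> fault, frames [9]
8 -> fault, frames [9, 8]
9 -> hit
8 -> hit
7 -> fault, frames [9, 8, 7]
5 -> fault, frames [9, 8, 7, 5]
7 -> hit
5 -> hit
0 -> fault, evict 9, frames [8, 7, 5, 0]
8 -> hit
6 -> fault, evict 7, frames [5, 0, 8, 6]
8 -> hit
0 -> hit
6 -> hit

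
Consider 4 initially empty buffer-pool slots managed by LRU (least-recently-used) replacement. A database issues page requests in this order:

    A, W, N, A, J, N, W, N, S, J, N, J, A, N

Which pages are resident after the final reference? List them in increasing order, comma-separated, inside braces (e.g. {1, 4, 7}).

{A, J, N, S}

A → miss, frames [A]
W → miss, frames [A, W]
N → miss, frames [A, W, N]
A → hit
J → miss, frames [W, N, A, J]
N → hit
W → hit
N → hit
S → miss, evict A, frames [J, W, N, S]
J → hit
N → hit
J → hit
A → miss, evict W, frames [S, N, J, A]
N → hit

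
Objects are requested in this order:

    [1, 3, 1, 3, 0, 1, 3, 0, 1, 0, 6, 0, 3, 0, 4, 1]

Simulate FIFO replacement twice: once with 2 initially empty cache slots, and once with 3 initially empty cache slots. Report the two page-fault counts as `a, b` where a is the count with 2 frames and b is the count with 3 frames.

2 frames: F F . . F F F F F . F F F . F F → 12 faults.
3 frames: F F . . F . . . . . F . . . F F → 6 faults.
6 < 12: adding a frame reduced faults, as is typical.

12, 6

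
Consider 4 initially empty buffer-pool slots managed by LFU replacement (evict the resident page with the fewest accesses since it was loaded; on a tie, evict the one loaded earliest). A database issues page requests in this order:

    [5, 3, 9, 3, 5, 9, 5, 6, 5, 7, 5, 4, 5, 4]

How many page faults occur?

6

5 → fault, frames [5]
3 → fault, frames [5, 3]
9 → fault, frames [5, 3, 9]
3 → hit
5 → hit
9 → hit
5 → hit
6 → fault, frames [5, 3, 9, 6]
5 → hit
7 → fault, evict 6, frames [5, 3, 9, 7]
5 → hit
4 → fault, evict 7, frames [5, 3, 9, 4]
5 → hit
4 → hit
Page faults: 6.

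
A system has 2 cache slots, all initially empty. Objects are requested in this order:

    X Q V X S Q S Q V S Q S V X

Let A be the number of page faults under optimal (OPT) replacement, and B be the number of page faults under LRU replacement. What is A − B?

-2

Under OPT: F F F . F F . . F . F . F F → 9 faults.
Under LRU: F F F F F F . . F F F . F F → 11 faults.
A − B = 9 − 11 = -2.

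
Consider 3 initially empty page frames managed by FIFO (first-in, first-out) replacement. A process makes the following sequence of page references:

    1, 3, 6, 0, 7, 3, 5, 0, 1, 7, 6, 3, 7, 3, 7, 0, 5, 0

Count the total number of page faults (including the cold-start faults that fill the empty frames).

1 -> miss, frames (1)
3 -> miss, frames (1 3)
6 -> miss, frames (1 3 6)
0 -> miss, evict 1, frames (3 6 0)
7 -> miss, evict 3, frames (6 0 7)
3 -> miss, evict 6, frames (0 7 3)
5 -> miss, evict 0, frames (7 3 5)
0 -> miss, evict 7, frames (3 5 0)
1 -> miss, evict 3, frames (5 0 1)
7 -> miss, evict 5, frames (0 1 7)
6 -> miss, evict 0, frames (1 7 6)
3 -> miss, evict 1, frames (7 6 3)
7 -> hit
3 -> hit
7 -> hit
0 -> miss, evict 7, frames (6 3 0)
5 -> miss, evict 6, frames (3 0 5)
0 -> hit
Page faults: 14.

14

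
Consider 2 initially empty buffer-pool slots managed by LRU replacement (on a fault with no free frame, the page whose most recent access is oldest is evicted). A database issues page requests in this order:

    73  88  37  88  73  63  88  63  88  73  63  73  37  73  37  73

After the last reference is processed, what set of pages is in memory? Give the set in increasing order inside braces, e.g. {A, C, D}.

{37, 73}

73 -> miss, frames {73}
88 -> miss, frames {73,88}
37 -> miss, evict 73, frames {88,37}
88 -> hit
73 -> miss, evict 37, frames {88,73}
63 -> miss, evict 88, frames {73,63}
88 -> miss, evict 73, frames {63,88}
63 -> hit
88 -> hit
73 -> miss, evict 63, frames {88,73}
63 -> miss, evict 88, frames {73,63}
73 -> hit
37 -> miss, evict 63, frames {73,37}
73 -> hit
37 -> hit
73 -> hit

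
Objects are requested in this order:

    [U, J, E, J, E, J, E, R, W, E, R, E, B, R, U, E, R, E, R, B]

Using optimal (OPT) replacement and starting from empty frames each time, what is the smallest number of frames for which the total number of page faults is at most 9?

f=1: 20 faults
f=2: 10 faults
f=3: 8 faults
f=4: 6 faults
f=5: 6 faults
f=6: 6 faults
Smallest f with faults ≤ 9 is 3.

3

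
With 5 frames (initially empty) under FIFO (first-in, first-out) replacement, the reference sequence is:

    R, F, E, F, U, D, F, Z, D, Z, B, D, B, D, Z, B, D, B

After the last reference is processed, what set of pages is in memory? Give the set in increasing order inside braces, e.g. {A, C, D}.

{B, D, E, U, Z}

R → fault, frames {R}
F → fault, frames {R,F}
E → fault, frames {R,F,E}
F → hit
U → fault, frames {R,F,E,U}
D → fault, frames {R,F,E,U,D}
F → hit
Z → fault, evict R, frames {F,E,U,D,Z}
D → hit
Z → hit
B → fault, evict F, frames {E,U,D,Z,B}
D → hit
B → hit
D → hit
Z → hit
B → hit
D → hit
B → hit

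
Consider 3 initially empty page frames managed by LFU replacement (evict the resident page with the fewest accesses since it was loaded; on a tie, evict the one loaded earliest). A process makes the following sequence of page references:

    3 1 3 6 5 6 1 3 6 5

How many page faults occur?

6

3: miss, frames {3}
1: miss, frames {3,1}
3: hit
6: miss, frames {3,1,6}
5: miss, evict 1, frames {3,6,5}
6: hit
1: miss, evict 5, frames {3,6,1}
3: hit
6: hit
5: miss, evict 1, frames {3,6,5}
Page faults: 6.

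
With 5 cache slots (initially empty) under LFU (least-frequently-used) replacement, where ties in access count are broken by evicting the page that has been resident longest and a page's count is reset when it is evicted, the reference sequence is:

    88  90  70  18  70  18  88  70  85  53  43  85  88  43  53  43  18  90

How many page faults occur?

10

88: fault, frames (88)
90: fault, frames (88 90)
70: fault, frames (88 90 70)
18: fault, frames (88 90 70 18)
70: hit
18: hit
88: hit
70: hit
85: fault, frames (88 90 70 18 85)
53: fault, evict 90, frames (88 70 18 85 53)
43: fault, evict 85, frames (88 70 18 53 43)
85: fault, evict 53, frames (88 70 18 43 85)
88: hit
43: hit
53: fault, evict 85, frames (88 70 18 43 53)
43: hit
18: hit
90: fault, evict 53, frames (88 70 18 43 90)
Page faults: 10.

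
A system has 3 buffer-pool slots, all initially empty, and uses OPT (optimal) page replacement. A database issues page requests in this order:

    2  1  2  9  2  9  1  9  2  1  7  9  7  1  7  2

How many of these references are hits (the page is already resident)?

2: miss, frames {2}
1: miss, frames {2,1}
2: hit
9: miss, frames {2,1,9}
2: hit
9: hit
1: hit
9: hit
2: hit
1: hit
7: miss, evict 2, frames {1,9,7}
9: hit
7: hit
1: hit
7: hit
2: miss, evict 7, frames {1,9,2}
Hits: 11.

11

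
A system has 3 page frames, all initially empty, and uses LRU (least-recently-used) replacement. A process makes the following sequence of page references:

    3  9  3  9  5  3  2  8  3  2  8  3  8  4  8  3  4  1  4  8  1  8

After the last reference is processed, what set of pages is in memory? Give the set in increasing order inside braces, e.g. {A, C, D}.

3 -> miss, frames {3}
9 -> miss, frames {3,9}
3 -> hit
9 -> hit
5 -> miss, frames {3,9,5}
3 -> hit
2 -> miss, evict 9, frames {5,3,2}
8 -> miss, evict 5, frames {3,2,8}
3 -> hit
2 -> hit
8 -> hit
3 -> hit
8 -> hit
4 -> miss, evict 2, frames {3,8,4}
8 -> hit
3 -> hit
4 -> hit
1 -> miss, evict 8, frames {3,4,1}
4 -> hit
8 -> miss, evict 3, frames {1,4,8}
1 -> hit
8 -> hit

{1, 4, 8}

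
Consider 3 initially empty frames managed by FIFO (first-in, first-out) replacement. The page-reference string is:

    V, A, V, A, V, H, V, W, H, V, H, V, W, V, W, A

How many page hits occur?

10

V -> fault, frames (V)
A -> fault, frames (V A)
V -> hit
A -> hit
V -> hit
H -> fault, frames (V A H)
V -> hit
W -> fault, evict V, frames (A H W)
H -> hit
V -> fault, evict A, frames (H W V)
H -> hit
V -> hit
W -> hit
V -> hit
W -> hit
A -> fault, evict H, frames (W V A)
Hits: 10.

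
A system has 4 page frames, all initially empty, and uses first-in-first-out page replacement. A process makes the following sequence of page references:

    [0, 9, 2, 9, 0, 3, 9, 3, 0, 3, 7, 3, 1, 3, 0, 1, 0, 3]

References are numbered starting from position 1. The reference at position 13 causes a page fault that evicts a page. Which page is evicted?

9

pos 1: 0 → miss, frames [0]
pos 2: 9 → miss, frames [0, 9]
pos 3: 2 → miss, frames [0, 9, 2]
pos 4: 9 → hit
pos 5: 0 → hit
pos 6: 3 → miss, frames [0, 9, 2, 3]
pos 7: 9 → hit
pos 8: 3 → hit
pos 9: 0 → hit
pos 10: 3 → hit
pos 11: 7 → miss, evict 0, frames [9, 2, 3, 7]
pos 12: 3 → hit
pos 13: 1 → miss, evict 9, frames [2, 3, 7, 1]
At position 13, page 9 is evicted.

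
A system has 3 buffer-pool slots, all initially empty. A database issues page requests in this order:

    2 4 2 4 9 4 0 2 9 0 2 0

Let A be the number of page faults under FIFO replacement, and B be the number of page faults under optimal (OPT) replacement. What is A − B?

Under FIFO: F F . . F . F F . . . . → 5 faults.
Under OPT: F F . . F . F . . . . . → 4 faults.
A − B = 5 − 4 = 1.

1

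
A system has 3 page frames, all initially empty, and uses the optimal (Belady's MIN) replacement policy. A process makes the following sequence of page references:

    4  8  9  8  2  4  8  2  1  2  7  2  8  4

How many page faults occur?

4 -> fault, frames [4]
8 -> fault, frames [4, 8]
9 -> fault, frames [4, 8, 9]
8 -> hit
2 -> fault, evict 9, frames [4, 8, 2]
4 -> hit
8 -> hit
2 -> hit
1 -> fault, evict 4, frames [8, 2, 1]
2 -> hit
7 -> fault, evict 1, frames [8, 2, 7]
2 -> hit
8 -> hit
4 -> fault, evict 7, frames [8, 2, 4]
Page faults: 7.

7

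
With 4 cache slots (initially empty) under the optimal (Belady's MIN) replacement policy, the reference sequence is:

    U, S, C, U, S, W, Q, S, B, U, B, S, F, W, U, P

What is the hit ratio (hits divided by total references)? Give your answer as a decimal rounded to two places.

0.50

U -> fault, frames [U]
S -> fault, frames [U, S]
C -> fault, frames [U, S, C]
U -> hit
S -> hit
W -> fault, frames [U, S, C, W]
Q -> fault, evict C, frames [U, S, W, Q]
S -> hit
B -> fault, evict Q, frames [U, S, W, B]
U -> hit
B -> hit
S -> hit
F -> fault, evict B, frames [U, S, W, F]
W -> hit
U -> hit
P -> fault, evict F, frames [U, S, W, P]
Hits: 8 of 16 references → 8/16 = 0.5000.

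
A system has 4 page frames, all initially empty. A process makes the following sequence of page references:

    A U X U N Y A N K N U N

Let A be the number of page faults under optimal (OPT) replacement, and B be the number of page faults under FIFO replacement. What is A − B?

Under OPT: F F F . F F . . F . . . → 6 faults.
Under FIFO: F F F . F F F . F . F F → 9 faults.
A − B = 6 − 9 = -3.

-3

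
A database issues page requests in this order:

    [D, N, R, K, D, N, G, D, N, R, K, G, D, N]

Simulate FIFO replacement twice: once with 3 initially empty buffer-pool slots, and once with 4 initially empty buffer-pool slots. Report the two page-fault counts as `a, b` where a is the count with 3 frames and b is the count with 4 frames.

3 frames: F F F F F F F . . F F . F F → 11 faults.
4 frames: F F F F . . F F F F F F F F → 12 faults.
12 > 11: adding a frame increased faults — Belady's anomaly.

11, 12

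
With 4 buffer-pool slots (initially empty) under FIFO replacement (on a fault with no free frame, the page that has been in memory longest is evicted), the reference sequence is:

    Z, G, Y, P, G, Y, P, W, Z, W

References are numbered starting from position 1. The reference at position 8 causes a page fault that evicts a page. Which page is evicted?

pos 1: Z: miss, frames [Z]
pos 2: G: miss, frames [Z, G]
pos 3: Y: miss, frames [Z, G, Y]
pos 4: P: miss, frames [Z, G, Y, P]
pos 5: G: hit
pos 6: Y: hit
pos 7: P: hit
pos 8: W: miss, evict Z, frames [G, Y, P, W]
At position 8, page Z is evicted.

Z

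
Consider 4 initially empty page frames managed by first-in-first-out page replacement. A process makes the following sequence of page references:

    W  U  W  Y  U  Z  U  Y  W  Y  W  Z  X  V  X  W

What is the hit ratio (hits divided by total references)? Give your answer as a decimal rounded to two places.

W -> miss, frames (W)
U -> miss, frames (W U)
W -> hit
Y -> miss, frames (W U Y)
U -> hit
Z -> miss, frames (W U Y Z)
U -> hit
Y -> hit
W -> hit
Y -> hit
W -> hit
Z -> hit
X -> miss, evict W, frames (U Y Z X)
V -> miss, evict U, frames (Y Z X V)
X -> hit
W -> miss, evict Y, frames (Z X V W)
Hits: 9 of 16 references → 9/16 = 0.5625.

0.56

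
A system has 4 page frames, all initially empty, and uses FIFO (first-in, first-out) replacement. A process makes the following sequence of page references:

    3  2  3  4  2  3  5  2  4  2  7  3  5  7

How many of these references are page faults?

6

3: fault, frames {3}
2: fault, frames {3,2}
3: hit
4: fault, frames {3,2,4}
2: hit
3: hit
5: fault, frames {3,2,4,5}
2: hit
4: hit
2: hit
7: fault, evict 3, frames {2,4,5,7}
3: fault, evict 2, frames {4,5,7,3}
5: hit
7: hit
Page faults: 6.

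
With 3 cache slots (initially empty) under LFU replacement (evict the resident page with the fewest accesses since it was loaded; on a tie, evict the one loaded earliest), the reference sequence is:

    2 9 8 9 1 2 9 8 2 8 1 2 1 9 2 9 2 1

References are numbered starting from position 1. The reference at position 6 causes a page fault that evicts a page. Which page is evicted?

pos 1: 2 -> miss, frames [2]
pos 2: 9 -> miss, frames [2, 9]
pos 3: 8 -> miss, frames [2, 9, 8]
pos 4: 9 -> hit
pos 5: 1 -> miss, evict 2, frames [9, 8, 1]
pos 6: 2 -> miss, evict 8, frames [9, 1, 2]
At position 6, page 8 is evicted.

8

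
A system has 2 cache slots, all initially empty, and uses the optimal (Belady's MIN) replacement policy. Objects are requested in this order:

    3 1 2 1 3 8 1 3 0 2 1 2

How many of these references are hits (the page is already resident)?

4

3 -> miss, frames {3}
1 -> miss, frames {3,1}
2 -> miss, evict 3, frames {1,2}
1 -> hit
3 -> miss, evict 2, frames {1,3}
8 -> miss, evict 3, frames {1,8}
1 -> hit
3 -> miss, evict 8, frames {1,3}
0 -> miss, evict 3, frames {1,0}
2 -> miss, evict 0, frames {1,2}
1 -> hit
2 -> hit
Hits: 4.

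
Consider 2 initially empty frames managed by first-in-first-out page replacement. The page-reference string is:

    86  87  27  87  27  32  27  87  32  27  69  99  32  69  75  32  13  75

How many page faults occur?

86 -> fault, frames (86)
87 -> fault, frames (86 87)
27 -> fault, evict 86, frames (87 27)
87 -> hit
27 -> hit
32 -> fault, evict 87, frames (27 32)
27 -> hit
87 -> fault, evict 27, frames (32 87)
32 -> hit
27 -> fault, evict 32, frames (87 27)
69 -> fault, evict 87, frames (27 69)
99 -> fault, evict 27, frames (69 99)
32 -> fault, evict 69, frames (99 32)
69 -> fault, evict 99, frames (32 69)
75 -> fault, evict 32, frames (69 75)
32 -> fault, evict 69, frames (75 32)
13 -> fault, evict 75, frames (32 13)
75 -> fault, evict 32, frames (13 75)
Page faults: 14.

14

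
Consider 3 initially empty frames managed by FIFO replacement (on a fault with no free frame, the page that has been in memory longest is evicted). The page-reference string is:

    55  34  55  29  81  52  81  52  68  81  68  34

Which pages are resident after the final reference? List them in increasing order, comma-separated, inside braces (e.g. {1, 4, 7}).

{34, 52, 68}

55 -> miss, frames {55}
34 -> miss, frames {55,34}
55 -> hit
29 -> miss, frames {55,34,29}
81 -> miss, evict 55, frames {34,29,81}
52 -> miss, evict 34, frames {29,81,52}
81 -> hit
52 -> hit
68 -> miss, evict 29, frames {81,52,68}
81 -> hit
68 -> hit
34 -> miss, evict 81, frames {52,68,34}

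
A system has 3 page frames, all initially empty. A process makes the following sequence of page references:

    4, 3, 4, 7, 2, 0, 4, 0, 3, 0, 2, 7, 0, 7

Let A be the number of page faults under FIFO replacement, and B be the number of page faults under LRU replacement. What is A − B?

Under FIFO: F F . F F F F . F . F F F . → 10 faults.
Under LRU: F F . F F F F . F . F F . . → 9 faults.
A − B = 10 − 9 = 1.

1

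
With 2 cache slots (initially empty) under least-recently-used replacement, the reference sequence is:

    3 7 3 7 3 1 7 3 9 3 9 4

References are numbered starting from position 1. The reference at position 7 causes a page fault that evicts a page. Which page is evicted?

3

pos 1: 3: fault, frames (3)
pos 2: 7: fault, frames (3 7)
pos 3: 3: hit
pos 4: 7: hit
pos 5: 3: hit
pos 6: 1: fault, evict 7, frames (3 1)
pos 7: 7: fault, evict 3, frames (1 7)
At position 7, page 3 is evicted.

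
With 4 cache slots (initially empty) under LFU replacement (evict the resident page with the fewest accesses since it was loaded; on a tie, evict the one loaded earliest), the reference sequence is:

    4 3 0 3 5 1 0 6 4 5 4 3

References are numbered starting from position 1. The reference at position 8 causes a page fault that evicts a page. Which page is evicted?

pos 1: 4 → fault, frames {4}
pos 2: 3 → fault, frames {4,3}
pos 3: 0 → fault, frames {4,3,0}
pos 4: 3 → hit
pos 5: 5 → fault, frames {4,3,0,5}
pos 6: 1 → fault, evict 4, frames {3,0,5,1}
pos 7: 0 → hit
pos 8: 6 → fault, evict 5, frames {3,0,1,6}
At position 8, page 5 is evicted.

5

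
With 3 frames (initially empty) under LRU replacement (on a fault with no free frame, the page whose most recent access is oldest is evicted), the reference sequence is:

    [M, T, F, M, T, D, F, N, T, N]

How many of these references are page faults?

M → miss, frames {M}
T → miss, frames {M,T}
F → miss, frames {M,T,F}
M → hit
T → hit
D → miss, evict F, frames {M,T,D}
F → miss, evict M, frames {T,D,F}
N → miss, evict T, frames {D,F,N}
T → miss, evict D, frames {F,N,T}
N → hit
Page faults: 7.

7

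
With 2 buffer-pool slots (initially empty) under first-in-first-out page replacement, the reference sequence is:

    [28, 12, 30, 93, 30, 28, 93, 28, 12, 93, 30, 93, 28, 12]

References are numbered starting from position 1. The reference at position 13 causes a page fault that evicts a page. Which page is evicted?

pos 1: 28: fault, frames [28]
pos 2: 12: fault, frames [28, 12]
pos 3: 30: fault, evict 28, frames [12, 30]
pos 4: 93: fault, evict 12, frames [30, 93]
pos 5: 30: hit
pos 6: 28: fault, evict 30, frames [93, 28]
pos 7: 93: hit
pos 8: 28: hit
pos 9: 12: fault, evict 93, frames [28, 12]
pos 10: 93: fault, evict 28, frames [12, 93]
pos 11: 30: fault, evict 12, frames [93, 30]
pos 12: 93: hit
pos 13: 28: fault, evict 93, frames [30, 28]
At position 13, page 93 is evicted.

93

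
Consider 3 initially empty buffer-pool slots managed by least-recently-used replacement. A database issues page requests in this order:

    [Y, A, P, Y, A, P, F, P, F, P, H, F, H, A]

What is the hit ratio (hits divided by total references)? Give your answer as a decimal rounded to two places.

0.57

Y: miss, frames (Y)
A: miss, frames (Y A)
P: miss, frames (Y A P)
Y: hit
A: hit
P: hit
F: miss, evict Y, frames (A P F)
P: hit
F: hit
P: hit
H: miss, evict A, frames (F P H)
F: hit
H: hit
A: miss, evict P, frames (F H A)
Hits: 8 of 14 references → 8/14 = 0.5714.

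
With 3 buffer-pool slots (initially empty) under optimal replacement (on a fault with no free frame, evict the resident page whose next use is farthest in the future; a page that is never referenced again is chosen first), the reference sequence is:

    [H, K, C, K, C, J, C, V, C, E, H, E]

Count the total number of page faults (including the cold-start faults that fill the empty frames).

6

H → fault, frames (H)
K → fault, frames (H K)
C → fault, frames (H K C)
K → hit
C → hit
J → fault, evict K, frames (H C J)
C → hit
V → fault, evict J, frames (H C V)
C → hit
E → fault, evict V, frames (H C E)
H → hit
E → hit
Page faults: 6.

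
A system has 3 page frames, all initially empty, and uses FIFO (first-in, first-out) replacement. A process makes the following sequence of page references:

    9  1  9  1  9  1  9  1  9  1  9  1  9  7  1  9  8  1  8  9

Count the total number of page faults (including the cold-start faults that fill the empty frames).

5

9 -> miss, frames {9}
1 -> miss, frames {9,1}
9 -> hit
1 -> hit
9 -> hit
1 -> hit
9 -> hit
1 -> hit
9 -> hit
1 -> hit
9 -> hit
1 -> hit
9 -> hit
7 -> miss, frames {9,1,7}
1 -> hit
9 -> hit
8 -> miss, evict 9, frames {1,7,8}
1 -> hit
8 -> hit
9 -> miss, evict 1, frames {7,8,9}
Page faults: 5.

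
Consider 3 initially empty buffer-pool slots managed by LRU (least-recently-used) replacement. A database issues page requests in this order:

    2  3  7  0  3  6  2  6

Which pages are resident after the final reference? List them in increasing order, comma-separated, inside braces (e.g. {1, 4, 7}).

{2, 3, 6}

2 → miss, frames (2)
3 → miss, frames (2 3)
7 → miss, frames (2 3 7)
0 → miss, evict 2, frames (3 7 0)
3 → hit
6 → miss, evict 7, frames (0 3 6)
2 → miss, evict 0, frames (3 6 2)
6 → hit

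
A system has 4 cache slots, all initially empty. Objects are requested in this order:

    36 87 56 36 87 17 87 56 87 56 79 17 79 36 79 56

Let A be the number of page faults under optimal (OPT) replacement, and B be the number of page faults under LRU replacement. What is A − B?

Under OPT: F F F . . F . . . . F . . . . . → 5 faults.
Under LRU: F F F . . F . . . . F . . F . . → 6 faults.
A − B = 5 − 6 = -1.

-1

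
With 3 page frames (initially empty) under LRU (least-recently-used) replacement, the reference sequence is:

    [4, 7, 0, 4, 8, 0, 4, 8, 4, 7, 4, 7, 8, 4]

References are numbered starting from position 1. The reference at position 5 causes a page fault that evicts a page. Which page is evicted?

pos 1: 4 -> fault, frames {4}
pos 2: 7 -> fault, frames {4,7}
pos 3: 0 -> fault, frames {4,7,0}
pos 4: 4 -> hit
pos 5: 8 -> fault, evict 7, frames {0,4,8}
At position 5, page 7 is evicted.

7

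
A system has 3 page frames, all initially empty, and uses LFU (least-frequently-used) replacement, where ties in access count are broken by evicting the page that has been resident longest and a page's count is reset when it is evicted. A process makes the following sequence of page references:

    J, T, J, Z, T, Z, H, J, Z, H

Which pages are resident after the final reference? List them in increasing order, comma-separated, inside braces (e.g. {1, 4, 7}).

{H, T, Z}

J -> fault, frames {J}
T -> fault, frames {J,T}
J -> hit
Z -> fault, frames {J,T,Z}
T -> hit
Z -> hit
H -> fault, evict J, frames {T,Z,H}
J -> fault, evict H, frames {T,Z,J}
Z -> hit
H -> fault, evict J, frames {T,Z,H}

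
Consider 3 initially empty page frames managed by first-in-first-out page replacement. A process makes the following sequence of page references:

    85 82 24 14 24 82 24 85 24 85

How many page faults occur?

85: fault, frames {85}
82: fault, frames {85,82}
24: fault, frames {85,82,24}
14: fault, evict 85, frames {82,24,14}
24: hit
82: hit
24: hit
85: fault, evict 82, frames {24,14,85}
24: hit
85: hit
Page faults: 5.

5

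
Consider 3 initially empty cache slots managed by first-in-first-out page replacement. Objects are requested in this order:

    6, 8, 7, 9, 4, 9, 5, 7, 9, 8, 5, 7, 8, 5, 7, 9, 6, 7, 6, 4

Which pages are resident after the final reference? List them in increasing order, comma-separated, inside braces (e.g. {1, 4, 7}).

6 → fault, frames [6]
8 → fault, frames [6, 8]
7 → fault, frames [6, 8, 7]
9 → fault, evict 6, frames [8, 7, 9]
4 → fault, evict 8, frames [7, 9, 4]
9 → hit
5 → fault, evict 7, frames [9, 4, 5]
7 → fault, evict 9, frames [4, 5, 7]
9 → fault, evict 4, frames [5, 7, 9]
8 → fault, evict 5, frames [7, 9, 8]
5 → fault, evict 7, frames [9, 8, 5]
7 → fault, evict 9, frames [8, 5, 7]
8 → hit
5 → hit
7 → hit
9 → fault, evict 8, frames [5, 7, 9]
6 → fault, evict 5, frames [7, 9, 6]
7 → hit
6 → hit
4 → fault, evict 7, frames [9, 6, 4]

{4, 6, 9}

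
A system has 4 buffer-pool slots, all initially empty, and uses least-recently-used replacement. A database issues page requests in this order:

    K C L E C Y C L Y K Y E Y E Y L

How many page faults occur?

7

K: miss, frames (K)
C: miss, frames (K C)
L: miss, frames (K C L)
E: miss, frames (K C L E)
C: hit
Y: miss, evict K, frames (L E C Y)
C: hit
L: hit
Y: hit
K: miss, evict E, frames (C L Y K)
Y: hit
E: miss, evict C, frames (L K Y E)
Y: hit
E: hit
Y: hit
L: hit
Page faults: 7.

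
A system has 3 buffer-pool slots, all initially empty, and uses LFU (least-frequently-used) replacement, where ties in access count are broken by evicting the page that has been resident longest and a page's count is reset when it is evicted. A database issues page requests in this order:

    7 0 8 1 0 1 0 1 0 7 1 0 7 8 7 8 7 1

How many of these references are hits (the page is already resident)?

7: fault, frames (7)
0: fault, frames (7 0)
8: fault, frames (7 0 8)
1: fault, evict 7, frames (0 8 1)
0: hit
1: hit
0: hit
1: hit
0: hit
7: fault, evict 8, frames (0 1 7)
1: hit
0: hit
7: hit
8: fault, evict 7, frames (0 1 8)
7: fault, evict 8, frames (0 1 7)
8: fault, evict 7, frames (0 1 8)
7: fault, evict 8, frames (0 1 7)
1: hit
Hits: 9.

9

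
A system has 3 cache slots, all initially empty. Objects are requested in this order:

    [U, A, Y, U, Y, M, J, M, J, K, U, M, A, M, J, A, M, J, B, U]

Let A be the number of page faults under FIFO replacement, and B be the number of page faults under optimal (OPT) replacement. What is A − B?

Under FIFO: F F F . . F F . . F F F F . F . . . F F → 12 faults.
Under OPT: F F F . . F F . . F . . F . F . . . F F → 10 faults.
A − B = 12 − 10 = 2.

2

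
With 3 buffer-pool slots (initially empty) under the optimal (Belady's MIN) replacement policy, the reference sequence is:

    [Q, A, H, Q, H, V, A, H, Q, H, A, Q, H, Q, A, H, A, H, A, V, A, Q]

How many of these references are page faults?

6

Q → fault, frames [Q]
A → fault, frames [Q, A]
H → fault, frames [Q, A, H]
Q → hit
H → hit
V → fault, evict Q, frames [A, H, V]
A → hit
H → hit
Q → fault, evict V, frames [A, H, Q]
H → hit
A → hit
Q → hit
H → hit
Q → hit
A → hit
H → hit
A → hit
H → hit
A → hit
V → fault, evict H, frames [A, Q, V]
A → hit
Q → hit
Page faults: 6.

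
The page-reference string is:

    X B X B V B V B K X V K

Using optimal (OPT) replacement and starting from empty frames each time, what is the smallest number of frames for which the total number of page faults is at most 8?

f=1: 12 faults
f=2: 6 faults
f=3: 4 faults
f=4: 4 faults
Smallest f with faults ≤ 8 is 2.

2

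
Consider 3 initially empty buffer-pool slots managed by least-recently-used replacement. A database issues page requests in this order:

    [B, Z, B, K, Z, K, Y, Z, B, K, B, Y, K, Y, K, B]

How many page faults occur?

B: miss, frames {B}
Z: miss, frames {B,Z}
B: hit
K: miss, frames {Z,B,K}
Z: hit
K: hit
Y: miss, evict B, frames {Z,K,Y}
Z: hit
B: miss, evict K, frames {Y,Z,B}
K: miss, evict Y, frames {Z,B,K}
B: hit
Y: miss, evict Z, frames {K,B,Y}
K: hit
Y: hit
K: hit
B: hit
Page faults: 7.

7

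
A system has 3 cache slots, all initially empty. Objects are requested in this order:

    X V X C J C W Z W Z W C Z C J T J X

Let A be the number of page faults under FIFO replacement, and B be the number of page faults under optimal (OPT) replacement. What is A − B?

1

Under FIFO: F F . F F . F F . . . F . . F F . F → 10 faults.
Under OPT: F F . F F . F F . . . . . . F F . F → 9 faults.
A − B = 10 − 9 = 1.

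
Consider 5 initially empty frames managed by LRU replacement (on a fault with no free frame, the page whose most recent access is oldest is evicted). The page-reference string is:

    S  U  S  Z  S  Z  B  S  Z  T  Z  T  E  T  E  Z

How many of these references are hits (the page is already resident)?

S -> fault, frames {S}
U -> fault, frames {S,U}
S -> hit
Z -> fault, frames {U,S,Z}
S -> hit
Z -> hit
B -> fault, frames {U,S,Z,B}
S -> hit
Z -> hit
T -> fault, frames {U,B,S,Z,T}
Z -> hit
T -> hit
E -> fault, evict U, frames {B,S,Z,T,E}
T -> hit
E -> hit
Z -> hit
Hits: 10.

10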